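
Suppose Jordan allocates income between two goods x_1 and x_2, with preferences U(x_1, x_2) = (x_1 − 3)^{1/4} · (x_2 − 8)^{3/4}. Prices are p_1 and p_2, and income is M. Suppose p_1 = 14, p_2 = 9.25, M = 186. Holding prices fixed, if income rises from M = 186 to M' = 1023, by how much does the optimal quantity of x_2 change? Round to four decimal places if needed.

MRS = (1/3)·(x_2−8)/(x_1−3). Tangency with p_1/p_2 gives x_2−8 = 3·(p_1/p_2)·(x_1−3).
Substituting into the budget: x_1* = 3 + 0.25·(M − 3·p_1 − 8·p_2)/p_1, and x_2* = 8 + 0.75·(…)/p_2.
Discretionary income = 186 − 3·14 − 8·9.25 = 70; x_2* = 8 + 0.75·70/9.25 = 13.6757.
At M' = 1023: x_2* = 81.5405. Change: 81.5405 − 13.6757 = 67.8649.

Δx_2* = 67.8649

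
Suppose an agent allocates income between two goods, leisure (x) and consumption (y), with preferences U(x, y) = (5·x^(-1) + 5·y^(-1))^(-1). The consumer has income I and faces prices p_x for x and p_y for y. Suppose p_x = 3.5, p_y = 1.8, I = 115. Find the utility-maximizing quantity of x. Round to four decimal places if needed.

Substitute y = (y/x)·x into the budget: x* = I/(p_x + p_y·(y/x)).
Numerically y/x = 1.394433, so x* = 115/(3.5 + 1.8·1.394433) = 19.1348.

x* = 19.1348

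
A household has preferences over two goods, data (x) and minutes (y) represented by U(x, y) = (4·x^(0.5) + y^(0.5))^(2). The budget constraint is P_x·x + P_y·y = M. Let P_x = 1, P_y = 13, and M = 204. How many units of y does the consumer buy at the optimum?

MRS = MU_x/MU_y = 4·(y/x)^(0.5). Set equal to P_x/P_y.
Hence y/x = ((1/4)·P_x/P_y)^(1/(0.5)), i.e. raised to the 2 power.
With the ratio pinned down, the budget gives x* = M/(P_x + P_y·(y/x)) and y* = (y/x)·x*.
Numerically y/x = 0.00037, so x* = 204/(1 + 13·0.00037) = 203.0239 and y* = 0.00037·203.0239 = 0.0751.

y* = 0.0751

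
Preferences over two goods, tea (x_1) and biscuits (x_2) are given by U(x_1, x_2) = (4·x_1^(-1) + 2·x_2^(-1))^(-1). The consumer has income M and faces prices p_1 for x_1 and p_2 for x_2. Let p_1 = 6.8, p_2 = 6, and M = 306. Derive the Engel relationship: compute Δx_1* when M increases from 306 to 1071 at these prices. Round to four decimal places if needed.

Δx_1* = 67.5996

MRS = MU_x_1/MU_x_2 = 2·(x_2/x_1)^(2). Set equal to p_1/p_2.
Solve for the ratio: x_2/x_1 = [(1/2)·p_1/p_2]^(0.5).
Substitute x_2 = (x_2/x_1)·x_1 into the budget: x_1* = M/(p_1 + p_2·(x_2/x_1)).
Numerically x_2/x_1 = 0.752773, so x_1* = 306/(6.8 + 6·0.752773) = 27.0398.
At M' = 1071: x_1* = 94.6394. Change: 94.6394 − 27.0398 = 67.5996.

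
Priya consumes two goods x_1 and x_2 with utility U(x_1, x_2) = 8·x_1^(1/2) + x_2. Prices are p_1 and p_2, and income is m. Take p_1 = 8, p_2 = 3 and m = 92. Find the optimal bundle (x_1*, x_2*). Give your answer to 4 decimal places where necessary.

MU_x_1 = 4/√x_1, MU_x_2 = 1. Tangency: 4/√x_1 = p_1/p_2.
Thus x_1* = (4·p_2/p_1)² — independent of m — with the rest of income spent on x_2.
Plugging in: x_1* = (4·3/8)² = 2.25, x_2* = 24.6667.

x_1* = 2.25, x_2* = 24.6667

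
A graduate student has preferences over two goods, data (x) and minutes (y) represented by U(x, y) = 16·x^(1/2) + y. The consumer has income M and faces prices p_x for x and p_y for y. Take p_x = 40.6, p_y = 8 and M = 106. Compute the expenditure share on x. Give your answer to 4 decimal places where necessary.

MU_x = 8/√x, MU_y = 1. Tangency: 8/√x = p_x/p_y.
Solve: √x = 8·p_y/p_x, so x*(p_x,p_y) = (8·p_y/p_x)², and y* = (M − p_x·x*)/p_y.
Plugging in: x* = (8·8/40.6)² = 2.4849, y* = 0.6392.
Expenditure on x: 40.6·2.4849 = 100.8867; share = 0.9518.

share on x = 0.9518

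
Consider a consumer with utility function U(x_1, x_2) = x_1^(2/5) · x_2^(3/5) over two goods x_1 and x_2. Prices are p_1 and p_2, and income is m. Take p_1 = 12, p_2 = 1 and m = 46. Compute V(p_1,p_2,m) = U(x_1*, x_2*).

MU_x_1/MU_x_2 = (0.4·x_2)/(0.6·x_1); tangency sets this equal to p_1/p_2.
So 0.4·p_2·x_2 = 0.6·p_1·x_1; combined with the budget, a share 0.4 of income goes to x_1.
Demand: x_1*(p_1,p_2,m) = 0.4·m/p_1 and x_2* = 0.6·m/p_2.
At p_1=12, p_2=1, m=46: x_1* = 0.4·46/12 = 1.5333, x_2* = 27.6.
Utility at the optimum: U(1.5333, 27.6) = 8.6856.

V = 8.6856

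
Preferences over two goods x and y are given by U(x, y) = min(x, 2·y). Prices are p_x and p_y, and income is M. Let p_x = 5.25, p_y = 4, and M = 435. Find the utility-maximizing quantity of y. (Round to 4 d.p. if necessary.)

y* = 30

With perfect complements, no substitution: consume in ratio x:y = 2:1.
Budget: p_x·x + p_y·(1/2)·x = M, so (2·p_x + p_y)·x = 2·M.
Demand: x*(p_x,p_y,M) = 2·M/(2·p_x + p_y), y* = M/(2·p_x + p_y).
Here 2·5.25 + 4 = 14.5, giving y* = 30.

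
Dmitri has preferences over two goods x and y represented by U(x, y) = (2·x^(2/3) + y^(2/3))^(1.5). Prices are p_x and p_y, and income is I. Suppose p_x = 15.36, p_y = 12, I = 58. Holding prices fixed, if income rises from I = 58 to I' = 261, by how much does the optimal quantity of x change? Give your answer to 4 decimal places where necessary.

MRS = MU_x/MU_y = 2·(y/x)^(1/3). Set equal to p_x/p_y.
Hence y/x = ((1/2)·p_x/p_y)^(1/(1/3)), i.e. raised to the 3 power.
With the ratio pinned down, the budget gives x* = I/(p_x + p_y·(y/x)) and y* = (y/x)·x*.
Numerically y/x = 0.262144, so x* = 58/(15.36 + 12·0.262144) = 3.1342.
At I' = 261: x* = 14.1037. Change: 14.1037 − 3.1342 = 10.9696.

Δx* = 10.9696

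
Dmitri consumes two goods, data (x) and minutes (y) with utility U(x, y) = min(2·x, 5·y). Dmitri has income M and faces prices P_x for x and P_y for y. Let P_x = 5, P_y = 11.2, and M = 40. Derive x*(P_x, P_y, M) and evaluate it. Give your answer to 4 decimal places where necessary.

Demand: x*(P_x,P_y,M) = 5·M/(5·P_x + 2·P_y), y* = 2·M/(5·P_x + 2·P_y).
Here 5·5 + 2·11.2 = 47.4, giving x* = 4.2194.

x* = 4.2194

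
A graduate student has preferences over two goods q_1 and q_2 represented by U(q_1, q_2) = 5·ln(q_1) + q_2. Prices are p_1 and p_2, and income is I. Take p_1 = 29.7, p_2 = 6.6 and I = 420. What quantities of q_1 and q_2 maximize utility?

q_1* = 1.1111, q_2* = 58.6364

Set MRS = p_1/p_2: (5/q_1)/1 = p_1/p_2.
So q_1*(p_1,p_2) = 5·p_2/p_1, independent of income; and q_2* = (I − 5·p_2)/p_2.
At the given prices: q_1* = 5·6.6/29.7 = 1.1111, and q_2* = 58.6364.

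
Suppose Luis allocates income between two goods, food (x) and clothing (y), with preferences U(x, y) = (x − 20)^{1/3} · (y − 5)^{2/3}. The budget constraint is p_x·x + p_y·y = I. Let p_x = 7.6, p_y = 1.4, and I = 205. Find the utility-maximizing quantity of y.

MRS = (1/2)·(y−5)/(x−20). Tangency with p_x/p_y gives y−5 = 2·(p_x/p_y)·(x−20).
Substituting into the budget: x* = 20 + 1/3·(I − 20·p_x − 5·p_y)/p_x, and y* = 5 + 2/3·(…)/p_y.
Discretionary income = 205 − 20·7.6 − 5·1.4 = 46; y* = 5 + 2/3·46/1.4 = 26.9048.

y* = 26.9048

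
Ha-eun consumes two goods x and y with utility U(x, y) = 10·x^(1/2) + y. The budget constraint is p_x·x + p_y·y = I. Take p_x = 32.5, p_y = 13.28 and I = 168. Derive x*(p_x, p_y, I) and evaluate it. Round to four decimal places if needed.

x* = 4.1742

MU_x = 5/√x, MU_y = 1. Tangency: 5/√x = p_x/p_y.
Solve: √x = 5·p_y/p_x, so x*(p_x,p_y) = (5·p_y/p_x)², and y* = (I − p_x·x*)/p_y.
Plugging in: x* = (5·13.28/32.5)² = 4.1742.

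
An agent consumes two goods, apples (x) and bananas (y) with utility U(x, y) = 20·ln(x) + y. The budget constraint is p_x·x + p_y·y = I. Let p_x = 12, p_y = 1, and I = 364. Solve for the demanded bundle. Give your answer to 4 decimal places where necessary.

x* = 1.6667, y* = 344

MU_x = 20/x, MU_y = 1. Tangency: 20/x = p_x/p_y.
So x*(p_x,p_y) = 20·p_y/p_x, independent of income; and y* = (I − 20·p_y)/p_y.
At the given prices: x* = 20·1/12 = 1.6667, and y* = 344.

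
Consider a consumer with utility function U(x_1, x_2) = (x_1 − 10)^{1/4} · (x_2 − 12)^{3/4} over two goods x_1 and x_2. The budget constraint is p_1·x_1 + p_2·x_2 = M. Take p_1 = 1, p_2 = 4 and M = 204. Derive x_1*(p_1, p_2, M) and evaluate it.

Let x_1' = x_1−10, x_2' = x_2−12. MRS = (1/3)·x_2'/x_1' = p_1/p_2.
Substituting into the budget: x_1* = 10 + 0.25·(M − 10·p_1 − 12·p_2)/p_1, and x_2* = 12 + 0.75·(…)/p_2.
Discretionary income = 204 − 10·1 − 12·4 = 146; x_1* = 10 + 0.25·146/1 = 46.5.

x_1* = 46.5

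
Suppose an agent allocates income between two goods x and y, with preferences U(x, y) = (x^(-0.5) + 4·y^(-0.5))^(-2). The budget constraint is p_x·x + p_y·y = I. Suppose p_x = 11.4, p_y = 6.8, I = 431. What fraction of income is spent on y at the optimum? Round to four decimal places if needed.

With the ratio pinned down, the budget gives x* = I/(p_x + p_y·(y/x)) and y* = (y/x)·x*.
Numerically y/x = 3.556073, so x* = 431/(11.4 + 6.8·3.556073) = 12.1131 and y* = 3.556073·12.1131 = 43.0751.
Expenditure on y: 6.8·43.0751 = 292.9106; share = 0.6796.

share on y = 0.6796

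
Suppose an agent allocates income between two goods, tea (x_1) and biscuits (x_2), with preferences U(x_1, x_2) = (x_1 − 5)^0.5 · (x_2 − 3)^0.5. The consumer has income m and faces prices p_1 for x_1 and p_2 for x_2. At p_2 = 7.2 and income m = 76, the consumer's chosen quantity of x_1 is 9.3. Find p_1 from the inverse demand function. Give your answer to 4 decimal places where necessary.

This is Cobb-Douglas in (x_1−5, x_2−3): tangency gives 0.5·p_2·(x_2−3) = 0.5·p_1·(x_1−5).
Substituting into the budget: x_1* = 5 + 0.5·(m − 5·p_1 − 3·p_2)/p_1, and x_2* = 3 + 0.5·(…)/p_2.
Set x_1* = 9.3 in the demand function and solve for p_1: p_1 = 4.

p_1 = 4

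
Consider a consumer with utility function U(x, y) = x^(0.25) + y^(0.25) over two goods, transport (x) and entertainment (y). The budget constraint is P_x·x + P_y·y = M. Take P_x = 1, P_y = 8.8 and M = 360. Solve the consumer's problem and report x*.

x* = 242.528

MRS = MU_x/MU_y = (y/x)^(0.75). Set equal to P_x/P_y.
Hence y/x = (P_x/P_y)^(1/(0.75)), i.e. raised to the 4/3 power.
Substitute y = (y/x)·x into the budget: x* = M/(P_x + P_y·(y/x)).
Numerically y/x = 0.055041, so x* = 360/(1 + 8.8·0.055041) = 242.528.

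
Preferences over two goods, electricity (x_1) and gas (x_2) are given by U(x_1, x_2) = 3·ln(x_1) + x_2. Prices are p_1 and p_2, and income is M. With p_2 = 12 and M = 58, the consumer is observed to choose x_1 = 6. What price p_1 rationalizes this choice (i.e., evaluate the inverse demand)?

p_1 = 6

MU_x_1 = 3/x_1, MU_x_2 = 1. Tangency: 3/x_1 = p_1/p_2.
So x_1*(p_1,p_2) = 3·p_2/p_1, independent of income; and x_2* = (M − 3·p_2)/p_2.
Set x_1* = 6 in the demand function and solve for p_1: p_1 = 6.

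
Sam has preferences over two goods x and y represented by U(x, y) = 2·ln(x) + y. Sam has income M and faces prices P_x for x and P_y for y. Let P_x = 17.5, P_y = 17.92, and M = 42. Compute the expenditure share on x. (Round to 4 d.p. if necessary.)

share on x = 0.8533

MU_x = 2/x, MU_y = 1. Tangency: 2/x = P_x/P_y.
So x*(P_x,P_y) = 2·P_y/P_x, independent of income; and y* = (M − 2·P_y)/P_y.
At the given prices: x* = 2·17.92/17.5 = 2.048, and y* = 0.3438.
Expenditure on x: 17.5·2.048 = 35.84; share = 0.8533.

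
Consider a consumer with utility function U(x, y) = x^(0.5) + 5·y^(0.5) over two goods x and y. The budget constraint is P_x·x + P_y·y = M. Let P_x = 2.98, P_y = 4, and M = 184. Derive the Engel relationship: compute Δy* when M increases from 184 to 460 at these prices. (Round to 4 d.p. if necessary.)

Δy* = 65.4841

Numerically y/x = 13.875625, so x* = 184/(2.98 + 4·13.875625) = 3.1462 and y* = 13.875625·3.1462 = 43.6561.
At M' = 460: y* = 109.1401. Change: 109.1401 − 43.6561 = 65.4841.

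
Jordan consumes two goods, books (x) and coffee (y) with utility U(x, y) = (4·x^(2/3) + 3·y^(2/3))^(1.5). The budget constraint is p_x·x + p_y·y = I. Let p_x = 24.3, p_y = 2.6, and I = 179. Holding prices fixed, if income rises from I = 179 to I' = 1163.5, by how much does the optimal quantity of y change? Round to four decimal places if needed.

From the CES first-order condition, (4/3)·(y/x)^(1/3) = p_x/p_y.
Hence y/x = ((3/4)·p_x/p_y)^(1/(1/3)), i.e. raised to the 3 power.
With the ratio pinned down, the budget gives x* = I/(p_x + p_y·(y/x)) and y* = (y/x)·x*.
Numerically y/x = 344.415404, so x* = 179/(24.3 + 2.6·344.415404) = 0.1946 and y* = 344.415404·0.1946 = 67.0273.
At I' = 1163.5: y* = 435.6773. Change: 435.6773 − 67.0273 = 368.6501.

Δy* = 368.6501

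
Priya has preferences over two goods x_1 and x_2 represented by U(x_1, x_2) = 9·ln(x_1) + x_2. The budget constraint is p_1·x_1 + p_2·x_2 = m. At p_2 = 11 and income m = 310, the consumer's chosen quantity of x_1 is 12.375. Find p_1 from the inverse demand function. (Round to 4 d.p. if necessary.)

Set MRS = p_1/p_2: (9/x_1)/1 = p_1/p_2.
So x_1*(p_1,p_2) = 9·p_2/p_1, independent of income; and x_2* = (m − 9·p_2)/p_2.
Set x_1* = 12.375 in the demand function and solve for p_1: p_1 = 8.

p_1 = 8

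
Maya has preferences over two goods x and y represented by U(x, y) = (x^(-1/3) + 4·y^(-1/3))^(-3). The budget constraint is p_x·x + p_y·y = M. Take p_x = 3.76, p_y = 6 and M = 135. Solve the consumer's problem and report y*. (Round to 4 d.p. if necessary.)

MU_x ∝ x^(-4/3), MU_y ∝ 4·y^(-4/3), so MRS = (1/4)·(y/x)^(4/3) = p_x/p_y.
Solve for the ratio: y/x = [4·p_x/p_y]^(0.75).
Substitute y = (y/x)·x into the budget: x* = M/(p_x + p_y·(y/x)).
Numerically y/x = 1.992152, so x* = 135/(3.76 + 6·1.992152) = 8.5917 and y* = 1.992152·8.5917 = 17.1159.

y* = 17.1159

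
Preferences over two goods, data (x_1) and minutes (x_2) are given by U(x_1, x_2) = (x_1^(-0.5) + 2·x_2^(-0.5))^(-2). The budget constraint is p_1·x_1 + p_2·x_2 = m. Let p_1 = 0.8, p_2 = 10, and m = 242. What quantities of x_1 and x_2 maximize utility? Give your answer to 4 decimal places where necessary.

x_1* = 64.5811, x_2* = 19.0335

MU_x_1 ∝ x_1^(-1.5), MU_x_2 ∝ 2·x_2^(-1.5), so MRS = (1/2)·(x_2/x_1)^(1.5) = p_1/p_2.
Hence x_2/x_1 = (2·p_1/p_2)^(1/(1.5)), i.e. raised to the 2/3 power.
With the ratio pinned down, the budget gives x_1* = m/(p_1 + p_2·(x_2/x_1)) and x_2* = (x_2/x_1)·x_1*.
Numerically x_2/x_1 = 0.294723, so x_1* = 242/(0.8 + 10·0.294723) = 64.5811 and x_2* = 0.294723·64.5811 = 19.0335.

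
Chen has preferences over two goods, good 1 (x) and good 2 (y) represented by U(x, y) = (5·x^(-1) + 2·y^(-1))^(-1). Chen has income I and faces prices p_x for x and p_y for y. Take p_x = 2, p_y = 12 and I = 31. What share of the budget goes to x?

From the CES first-order condition, (5/2)·(y/x)^(2) = p_x/p_y.
Hence y/x = ((2/5)·p_x/p_y)^(1/(2)), i.e. raised to the 0.5 power.
With the ratio pinned down, the budget gives x* = I/(p_x + p_y·(y/x)) and y* = (y/x)·x*.
Numerically y/x = 0.258199, so x* = 31/(2 + 12·0.258199) = 6.0804 and y* = 0.258199·6.0804 = 1.5699.
Expenditure on x: 2·6.0804 = 12.1607; share = 0.3923.

share on x = 0.3923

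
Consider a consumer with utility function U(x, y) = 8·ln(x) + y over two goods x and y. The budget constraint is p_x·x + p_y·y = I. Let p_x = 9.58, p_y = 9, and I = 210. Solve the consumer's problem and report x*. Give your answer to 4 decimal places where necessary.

x* = 7.5157

MU_x = 8/x, MU_y = 1. Tangency: 8/x = p_x/p_y.
So x*(p_x,p_y) = 8·p_y/p_x, independent of income; and y* = (I − 8·p_y)/p_y.
At the given prices: x* = 8·9/9.58 = 7.5157.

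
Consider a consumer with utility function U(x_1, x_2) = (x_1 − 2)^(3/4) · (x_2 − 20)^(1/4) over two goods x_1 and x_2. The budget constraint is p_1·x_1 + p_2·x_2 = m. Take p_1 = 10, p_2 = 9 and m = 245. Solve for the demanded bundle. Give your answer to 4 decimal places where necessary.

x_1* = 5.375, x_2* = 21.25

Let x_1' = x_1−2, x_2' = x_2−20. MRS = 3·x_2'/x_1' = p_1/p_2.
Substituting into the budget: x_1* = 2 + 0.75·(m − 2·p_1 − 20·p_2)/p_1, and x_2* = 20 + 0.25·(…)/p_2.
Discretionary income = 245 − 2·10 − 20·9 = 45; x_1* = 2 + 0.75·45/10 = 5.375; x_2* = 20 + 0.25·45/9 = 21.25.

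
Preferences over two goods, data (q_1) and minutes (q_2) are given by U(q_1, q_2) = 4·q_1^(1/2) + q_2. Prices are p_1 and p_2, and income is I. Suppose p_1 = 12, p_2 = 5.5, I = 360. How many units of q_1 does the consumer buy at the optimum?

Utility is quasi-linear in q_2; the FOC for q_1 is 2/√q_1 = p_1/p_2.
Solve: √q_1 = 2·p_2/p_1, so q_1*(p_1,p_2) = (2·p_2/p_1)², and q_2* = (I − p_1·q_1*)/p_2.
Plugging in: q_1* = (2·5.5/12)² = 0.8403.

q_1* = 0.8403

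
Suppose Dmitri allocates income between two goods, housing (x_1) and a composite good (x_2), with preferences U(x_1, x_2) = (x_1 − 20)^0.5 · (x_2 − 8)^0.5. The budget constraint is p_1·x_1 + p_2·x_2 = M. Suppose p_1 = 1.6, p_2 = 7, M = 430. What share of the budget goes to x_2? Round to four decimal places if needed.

share on x_2 = 0.5279

Let x_1' = x_1−20, x_2' = x_2−8. MRS = x_2'/x_1' = p_1/p_2.
Substituting into the budget: x_1* = 20 + 0.5·(M − 20·p_1 − 8·p_2)/p_1, and x_2* = 8 + 0.5·(…)/p_2.
Discretionary income = 430 − 20·1.6 − 8·7 = 342; x_1* = 20 + 0.5·342/1.6 = 126.875; x_2* = 8 + 0.5·342/7 = 32.4286.
Expenditure on x_2: 7·32.4286 = 227; share = 0.5279.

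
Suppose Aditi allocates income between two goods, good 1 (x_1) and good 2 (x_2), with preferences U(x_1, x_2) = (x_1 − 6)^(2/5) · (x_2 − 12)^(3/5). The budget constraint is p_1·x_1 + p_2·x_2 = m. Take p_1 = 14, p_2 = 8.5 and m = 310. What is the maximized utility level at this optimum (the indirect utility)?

Discretionary income = 310 − 6·14 − 12·8.5 = 124; x_1* = 6 + 0.4·124/14 = 9.5429; x_2* = 12 + 0.6·124/8.5 = 20.7529.
Utility at the optimum: U(9.5429, 20.7529) = 6.0958.

V = 6.0958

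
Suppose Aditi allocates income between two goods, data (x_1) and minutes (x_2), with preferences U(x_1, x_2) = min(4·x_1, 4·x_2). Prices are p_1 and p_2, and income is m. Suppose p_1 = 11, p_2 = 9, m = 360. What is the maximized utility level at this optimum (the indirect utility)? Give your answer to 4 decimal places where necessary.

V = 72

With perfect complements, no substitution: consume in ratio x_1:x_2 = 4:4.
Budget: p_1·x_1 + p_2·x_1 = m, so (4·p_1 + 4·p_2)·x_1 = 4·m.
Demand: x_1*(p_1,p_2,m) = 4·m/(4·p_1 + 4·p_2), x_2* = 4·m/(4·p_1 + 4·p_2).
Here 4·11 + 4·9 = 80, giving x_1* = 18 and x_2* = 18.
Utility at the optimum: U(18, 18) = 72.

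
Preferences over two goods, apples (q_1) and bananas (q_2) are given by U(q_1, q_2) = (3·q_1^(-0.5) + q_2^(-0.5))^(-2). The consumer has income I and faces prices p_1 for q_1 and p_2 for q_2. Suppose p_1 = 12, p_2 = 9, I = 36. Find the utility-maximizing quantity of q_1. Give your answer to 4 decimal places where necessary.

Numerically q_2/q_1 = 0.582387, so q_1* = 36/(12 + 9·0.582387) = 2.088.

q_1* = 2.088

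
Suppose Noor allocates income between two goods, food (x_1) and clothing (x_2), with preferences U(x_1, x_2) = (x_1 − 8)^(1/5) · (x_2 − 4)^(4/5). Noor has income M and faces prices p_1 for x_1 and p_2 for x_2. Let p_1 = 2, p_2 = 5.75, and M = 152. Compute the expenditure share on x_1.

Let x_1' = x_1−8, x_2' = x_2−4. MRS = (1/4)·x_2'/x_1' = p_1/p_2.
After buying the subsistence bundle (8, 4), a share 0.2 of the remaining income goes to x_1: x_1* = 8 + 0.2·(M − 8p_1 − 4p_2)/p_1.
Discretionary income = 152 − 8·2 − 4·5.75 = 113; x_1* = 8 + 0.2·113/2 = 19.3; x_2* = 4 + 0.8·113/5.75 = 19.7217.
Expenditure on x_1: 2·19.3 = 38.6; share = 0.2539.

share on x_1 = 0.2539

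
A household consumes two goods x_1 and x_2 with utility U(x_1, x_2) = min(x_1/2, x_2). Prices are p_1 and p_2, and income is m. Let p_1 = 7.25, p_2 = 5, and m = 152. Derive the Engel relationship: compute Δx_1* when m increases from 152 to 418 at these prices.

Δx_1* = 27.2821

Here 2·7.25 + 5 = 19.5, giving x_1* = 15.5897.
At m' = 418: x_1* = 42.8718. Change: 42.8718 − 15.5897 = 27.2821.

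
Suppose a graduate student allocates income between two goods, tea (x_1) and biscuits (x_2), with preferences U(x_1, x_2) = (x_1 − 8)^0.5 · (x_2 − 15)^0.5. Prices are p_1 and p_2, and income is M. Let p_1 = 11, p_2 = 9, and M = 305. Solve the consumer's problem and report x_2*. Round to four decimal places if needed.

Substituting into the budget: x_1* = 8 + 0.5·(M − 8·p_1 − 15·p_2)/p_1, and x_2* = 15 + 0.5·(…)/p_2.
Discretionary income = 305 − 8·11 − 15·9 = 82; x_2* = 15 + 0.5·82/9 = 19.5556.

x_2* = 19.5556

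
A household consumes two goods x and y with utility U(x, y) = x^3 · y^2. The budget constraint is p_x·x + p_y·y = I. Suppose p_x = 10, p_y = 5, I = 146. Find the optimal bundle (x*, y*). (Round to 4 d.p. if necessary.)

The MRS is (3/2)·y/x. Set MRS = p_x/p_y.
So 3·p_y·y = 2·p_x·x; combined with the budget, a share 0.6 of income goes to x.
Demand: x*(p_x,p_y,I) = 0.6·I/p_x and y* = 0.4·I/p_y.
At p_x=10, p_y=5, I=146: x* = 0.6·146/10 = 8.76, y* = 11.68.

x* = 8.76, y* = 11.68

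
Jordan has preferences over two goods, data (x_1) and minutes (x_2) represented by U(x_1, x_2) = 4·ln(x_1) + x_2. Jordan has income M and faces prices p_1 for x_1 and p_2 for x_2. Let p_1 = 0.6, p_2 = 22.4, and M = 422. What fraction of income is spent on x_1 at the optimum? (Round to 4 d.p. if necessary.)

share on x_1 = 0.2123

MU_x_1 = 4/x_1, MU_x_2 = 1. Tangency: 4/x_1 = p_1/p_2.
So x_1*(p_1,p_2) = 4·p_2/p_1, independent of income; and x_2* = (M − 4·p_2)/p_2.
At the given prices: x_1* = 4·22.4/0.6 = 149.3333, and x_2* = 14.8393.
Expenditure on x_1: 0.6·149.3333 = 89.6; share = 0.2123.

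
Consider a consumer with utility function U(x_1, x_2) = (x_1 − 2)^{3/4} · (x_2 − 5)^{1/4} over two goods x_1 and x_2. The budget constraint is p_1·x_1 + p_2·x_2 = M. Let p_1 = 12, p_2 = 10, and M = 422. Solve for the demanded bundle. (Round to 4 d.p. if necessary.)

x_1* = 23.75, x_2* = 13.7

Let x_1' = x_1−2, x_2' = x_2−5. MRS = 3·x_2'/x_1' = p_1/p_2.
Substituting into the budget: x_1* = 2 + 0.75·(M − 2·p_1 − 5·p_2)/p_1, and x_2* = 5 + 0.25·(…)/p_2.
Discretionary income = 422 − 2·12 − 5·10 = 348; x_1* = 2 + 0.75·348/12 = 23.75; x_2* = 5 + 0.25·348/10 = 13.7.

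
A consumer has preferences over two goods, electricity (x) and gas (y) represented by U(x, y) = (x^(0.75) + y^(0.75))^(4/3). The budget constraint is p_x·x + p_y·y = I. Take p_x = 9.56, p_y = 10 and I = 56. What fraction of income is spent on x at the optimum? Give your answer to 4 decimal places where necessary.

share on x = 0.5337

With the ratio pinned down, the budget gives x* = I/(p_x + p_y·(y/x)) and y* = (y/x)·x*.
Numerically y/x = 0.835279, so x* = 56/(9.56 + 10·0.835279) = 3.1263 and y* = 0.835279·3.1263 = 2.6113.
Expenditure on x: 9.56·3.1263 = 29.887; share = 0.5337.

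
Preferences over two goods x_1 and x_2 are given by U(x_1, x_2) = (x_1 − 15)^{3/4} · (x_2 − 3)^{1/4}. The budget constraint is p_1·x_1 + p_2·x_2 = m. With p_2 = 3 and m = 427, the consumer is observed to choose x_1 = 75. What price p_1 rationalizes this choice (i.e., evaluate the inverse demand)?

p_1 = 4.4

This is Cobb-Douglas in (x_1−15, x_2−3): tangency gives 0.75·p_2·(x_2−3) = 0.25·p_1·(x_1−15).
After buying the subsistence bundle (15, 3), a share 0.75 of the remaining income goes to x_1: x_1* = 15 + 0.75·(m − 15p_1 − 3p_2)/p_1.
Set x_1* = 75 in the demand function and solve for p_1: p_1 = 4.4.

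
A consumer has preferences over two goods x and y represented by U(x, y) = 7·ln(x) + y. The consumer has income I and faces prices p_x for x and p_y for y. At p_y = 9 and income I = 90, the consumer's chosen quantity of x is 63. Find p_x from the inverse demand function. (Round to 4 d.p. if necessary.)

MU_x = 7/x, MU_y = 1. Tangency: 7/x = p_x/p_y.
So x*(p_x,p_y) = 7·p_y/p_x, independent of income; and y* = (I − 7·p_y)/p_y.
Set x* = 63 in the demand function and solve for p_x: p_x = 1.

p_x = 1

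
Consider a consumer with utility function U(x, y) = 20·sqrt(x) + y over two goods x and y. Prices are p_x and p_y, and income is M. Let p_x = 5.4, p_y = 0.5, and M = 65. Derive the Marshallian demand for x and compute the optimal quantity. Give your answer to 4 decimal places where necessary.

x* = 0.8573

Utility is quasi-linear in y; the FOC for x is 10/√x = p_x/p_y.
Solve: √x = 10·p_y/p_x, so x*(p_x,p_y) = (10·p_y/p_x)², and y* = (M − p_x·x*)/p_y.
Plugging in: x* = (10·0.5/5.4)² = 0.8573.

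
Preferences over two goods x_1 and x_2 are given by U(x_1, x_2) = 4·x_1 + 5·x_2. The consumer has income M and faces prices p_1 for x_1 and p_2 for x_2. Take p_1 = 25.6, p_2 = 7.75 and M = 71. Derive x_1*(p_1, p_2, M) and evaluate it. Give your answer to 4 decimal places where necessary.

Perfect substitutes: compare marginal utility per dollar. 4/p_1 vs 5/p_2 → 0.1562 vs 0.6452.
x_2 gives more utility per dollar, so spend all income on x_2: x_2* = M/p_2, x_1* = 0.
Numerically: x_1* = 0, x_2* = 9.1613.

x_1* = 0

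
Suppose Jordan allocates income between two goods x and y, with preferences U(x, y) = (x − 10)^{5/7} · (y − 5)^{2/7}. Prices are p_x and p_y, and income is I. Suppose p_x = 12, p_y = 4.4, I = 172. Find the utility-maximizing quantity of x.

x* = 11.7857

This is Cobb-Douglas in (x−10, y−5): tangency gives 5/7·p_y·(y−5) = 2/7·p_x·(x−10).
After buying the subsistence bundle (10, 5), a share 5/7 of the remaining income goes to x: x* = 10 + 5/7·(I − 10p_x − 5p_y)/p_x.
Discretionary income = 172 − 10·12 − 5·4.4 = 30; x* = 10 + 5/7·30/12 = 11.7857.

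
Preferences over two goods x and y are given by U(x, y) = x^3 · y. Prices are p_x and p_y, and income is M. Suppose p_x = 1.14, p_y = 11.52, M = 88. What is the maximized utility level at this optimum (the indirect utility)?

V = 370584.6738

MU_x/MU_y = (3·y)/(x); tangency sets this equal to p_x/p_y.
So 3·p_y·y = p_x·x; combined with the budget, a share 0.75 of income goes to x.
Demand: x*(p_x,p_y,M) = 0.75·M/p_x and y* = 0.25·M/p_y.
At p_x=1.14, p_y=11.52, M=88: x* = 0.75·88/1.14 = 57.8947, y* = 1.9097.
Utility at the optimum: U(57.8947, 1.9097) = 370584.6738.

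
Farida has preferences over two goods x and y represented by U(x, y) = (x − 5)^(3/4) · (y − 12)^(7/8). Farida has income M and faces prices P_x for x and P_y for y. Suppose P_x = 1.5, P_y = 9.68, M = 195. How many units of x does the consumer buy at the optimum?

x* = 26.9508

This is Cobb-Douglas in (x−5, y−12): tangency gives 0.75·P_y·(y−12) = 0.875·P_x·(x−5).
After buying the subsistence bundle (5, 12), a share 6/13 of the remaining income goes to x: x* = 5 + 6/13·(M − 5P_x − 12P_y)/P_x.
Discretionary income = 195 − 5·1.5 − 12·9.68 = 71.34; x* = 5 + 6/13·71.34/1.5 = 26.9508.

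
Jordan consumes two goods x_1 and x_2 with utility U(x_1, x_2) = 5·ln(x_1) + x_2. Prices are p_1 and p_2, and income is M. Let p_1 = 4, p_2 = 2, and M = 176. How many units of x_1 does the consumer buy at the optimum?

x_1* = 2.5

Set MRS = p_1/p_2: (5/x_1)/1 = p_1/p_2.
So x_1*(p_1,p_2) = 5·p_2/p_1, independent of income; and x_2* = (M − 5·p_2)/p_2.
At the given prices: x_1* = 5·2/4 = 2.5.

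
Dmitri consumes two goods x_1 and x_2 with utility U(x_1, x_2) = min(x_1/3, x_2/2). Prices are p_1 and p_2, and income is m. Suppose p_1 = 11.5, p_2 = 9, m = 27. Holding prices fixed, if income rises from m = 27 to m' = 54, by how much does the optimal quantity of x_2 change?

Δx_2* = 1.0286

Leontief preferences: the optimum is at the kink where x_1/3 = x_2/2, i.e. x_2 = (2/3)·x_1.
Budget: p_1·x_1 + p_2·(2/3)·x_1 = m, so (3·p_1 + 2·p_2)·x_1 = 3·m.
Demand: x_1*(p_1,p_2,m) = 3·m/(3·p_1 + 2·p_2), x_2* = 2·m/(3·p_1 + 2·p_2).
Here 3·11.5 + 2·9 = 52.5, giving x_2* = 1.0286.
At m' = 54: x_2* = 2.0571. Change: 2.0571 − 1.0286 = 1.0286.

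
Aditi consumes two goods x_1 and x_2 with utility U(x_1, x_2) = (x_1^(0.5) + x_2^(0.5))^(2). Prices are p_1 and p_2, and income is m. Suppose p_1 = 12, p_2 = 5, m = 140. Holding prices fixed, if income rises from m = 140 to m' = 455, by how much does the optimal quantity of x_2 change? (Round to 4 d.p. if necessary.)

Δx_2* = 44.4706

Numerically x_2/x_1 = 5.76, so x_1* = 140/(12 + 5·5.76) = 3.4314 and x_2* = 5.76·3.4314 = 19.7647.
At m' = 455: x_2* = 64.2353. Change: 64.2353 − 19.7647 = 44.4706.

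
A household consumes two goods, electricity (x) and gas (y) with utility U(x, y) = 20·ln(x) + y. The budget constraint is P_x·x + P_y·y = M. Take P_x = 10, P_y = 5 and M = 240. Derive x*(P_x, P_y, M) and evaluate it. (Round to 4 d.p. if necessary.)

Set MRS = P_x/P_y: (20/x)/1 = P_x/P_y.
So x*(P_x,P_y) = 20·P_y/P_x, independent of income; and y* = (M − 20·P_y)/P_y.
At the given prices: x* = 20·5/10 = 10.

x* = 10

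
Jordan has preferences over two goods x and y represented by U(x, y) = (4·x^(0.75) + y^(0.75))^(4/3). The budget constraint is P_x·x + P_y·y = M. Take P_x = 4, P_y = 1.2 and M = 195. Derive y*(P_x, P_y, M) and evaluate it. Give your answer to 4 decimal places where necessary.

y* = 20.5384

MU_x ∝ 4·x^(-0.25), MU_y ∝ y^(-0.25), so MRS = 4·(y/x)^(0.25) = P_x/P_y.
Solve for the ratio: y/x = [(1/4)·P_x/P_y]^(4).
With the ratio pinned down, the budget gives x* = M/(P_x + P_y·(y/x)) and y* = (y/x)·x*.
Numerically y/x = 0.482253, so x* = 195/(4 + 1.2·0.482253) = 42.5885 and y* = 0.482253·42.5885 = 20.5384.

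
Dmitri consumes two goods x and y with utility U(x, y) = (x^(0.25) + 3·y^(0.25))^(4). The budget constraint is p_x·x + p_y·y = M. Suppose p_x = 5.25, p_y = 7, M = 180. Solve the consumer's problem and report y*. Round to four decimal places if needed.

y* = 20.4996

From the CES first-order condition, (1/3)·(y/x)^(0.75) = p_x/p_y.
Hence y/x = (3·p_x/p_y)^(1/(0.75)), i.e. raised to the 4/3 power.
With the ratio pinned down, the budget gives x* = M/(p_x + p_y·(y/x)) and y* = (y/x)·x*.
Numerically y/x = 2.948334, so x* = 180/(5.25 + 7·2.948334) = 6.9529 and y* = 2.948334·6.9529 = 20.4996.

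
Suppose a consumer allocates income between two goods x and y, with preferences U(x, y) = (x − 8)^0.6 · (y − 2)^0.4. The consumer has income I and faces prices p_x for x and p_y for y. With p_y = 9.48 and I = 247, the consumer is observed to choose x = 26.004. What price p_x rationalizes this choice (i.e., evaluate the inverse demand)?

This is Cobb-Douglas in (x−8, y−2): tangency gives 0.6·p_y·(y−2) = 0.4·p_x·(x−8).
After buying the subsistence bundle (8, 2), a share 0.6 of the remaining income goes to x: x* = 8 + 0.6·(I − 8p_x − 2p_y)/p_x.
Set x* = 26.004 in the demand function and solve for p_x: p_x = 6.

p_x = 6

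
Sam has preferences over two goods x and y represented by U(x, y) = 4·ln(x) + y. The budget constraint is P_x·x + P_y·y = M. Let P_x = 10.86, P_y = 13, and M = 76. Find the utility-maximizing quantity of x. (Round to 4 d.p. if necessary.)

MU_x = 4/x, MU_y = 1. Tangency: 4/x = P_x/P_y.
So x*(P_x,P_y) = 4·P_y/P_x, independent of income; and y* = (M − 4·P_y)/P_y.
At the given prices: x* = 4·13/10.86 = 4.7882.

x* = 4.7882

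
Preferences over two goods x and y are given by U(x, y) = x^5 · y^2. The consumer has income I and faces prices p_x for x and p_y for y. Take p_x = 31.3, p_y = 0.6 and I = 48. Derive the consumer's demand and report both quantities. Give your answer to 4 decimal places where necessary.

x* = 1.0954, y* = 22.8571

The MRS is (5/2)·y/x. Set MRS = p_x/p_y.
Rearranging, p_y·y = (2/5)·p_x·x. Substituting into the budget gives p_x·x·(1 + (2/5)) = I.
Demand: x*(p_x,p_y,I) = 5/7·I/p_x and y* = 2/7·I/p_y.
At p_x=31.3, p_y=0.6, I=48: x* = 5/7·48/31.3 = 1.0954, y* = 22.8571.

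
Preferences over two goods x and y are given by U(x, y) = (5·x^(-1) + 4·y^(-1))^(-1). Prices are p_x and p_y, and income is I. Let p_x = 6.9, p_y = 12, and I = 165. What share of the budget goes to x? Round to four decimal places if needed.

share on x = 0.4588

MU_x ∝ 5·x^(-2), MU_y ∝ 4·y^(-2), so MRS = (5/4)·(y/x)^(2) = p_x/p_y.
Hence y/x = ((4/5)·p_x/p_y)^(1/(2)), i.e. raised to the 0.5 power.
With the ratio pinned down, the budget gives x* = I/(p_x + p_y·(y/x)) and y* = (y/x)·x*.
Numerically y/x = 0.678233, so x* = 165/(6.9 + 12·0.678233) = 10.9716 and y* = 0.678233·10.9716 = 7.4413.
Expenditure on x: 6.9·10.9716 = 75.7042; share = 0.4588.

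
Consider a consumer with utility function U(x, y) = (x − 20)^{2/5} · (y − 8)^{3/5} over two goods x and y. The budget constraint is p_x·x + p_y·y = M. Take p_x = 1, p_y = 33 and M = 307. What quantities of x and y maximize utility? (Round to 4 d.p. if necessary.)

x* = 29.2, y* = 8.4182

MRS = (2/3)·(y−8)/(x−20). Tangency with p_x/p_y gives y−8 = (3/2)·(p_x/p_y)·(x−20).
After buying the subsistence bundle (20, 8), a share 0.4 of the remaining income goes to x: x* = 20 + 0.4·(M − 20p_x − 8p_y)/p_x.
Discretionary income = 307 − 20·1 − 8·33 = 23; x* = 20 + 0.4·23/1 = 29.2; y* = 8 + 0.6·23/33 = 8.4182.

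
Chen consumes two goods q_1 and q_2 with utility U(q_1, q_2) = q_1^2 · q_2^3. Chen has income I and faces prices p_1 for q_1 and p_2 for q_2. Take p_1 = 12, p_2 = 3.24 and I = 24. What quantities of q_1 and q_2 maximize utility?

At p_1=12, p_2=3.24, I=24: q_1* = 0.4·24/12 = 0.8, q_2* = 4.4444.

q_1* = 0.8, q_2* = 4.4444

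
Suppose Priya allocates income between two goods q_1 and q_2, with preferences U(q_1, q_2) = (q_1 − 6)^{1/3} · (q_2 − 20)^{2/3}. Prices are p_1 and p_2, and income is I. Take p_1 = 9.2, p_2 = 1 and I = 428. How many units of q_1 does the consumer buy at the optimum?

After buying the subsistence bundle (6, 20), a share 1/3 of the remaining income goes to q_1: q_1* = 6 + 1/3·(I − 6p_1 − 20p_2)/p_1.
Discretionary income = 428 − 6·9.2 − 20·1 = 352.8; q_1* = 6 + 1/3·352.8/9.2 = 18.7826.

q_1* = 18.7826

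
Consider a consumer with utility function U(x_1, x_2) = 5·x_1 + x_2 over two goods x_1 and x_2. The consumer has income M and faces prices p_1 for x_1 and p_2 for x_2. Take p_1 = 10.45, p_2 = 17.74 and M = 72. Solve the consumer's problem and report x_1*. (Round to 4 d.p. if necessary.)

x_1* = 6.89

x_1 gives more utility per dollar, so spend all income on x_1: x_1* = M/p_1, x_2* = 0.
Numerically: x_1* = 6.89, x_2* = 0.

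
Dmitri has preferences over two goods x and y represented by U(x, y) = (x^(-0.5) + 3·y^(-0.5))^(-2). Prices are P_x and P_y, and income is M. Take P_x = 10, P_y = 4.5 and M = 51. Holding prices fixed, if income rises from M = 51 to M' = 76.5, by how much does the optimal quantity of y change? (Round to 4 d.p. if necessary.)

MU_x ∝ x^(-1.5), MU_y ∝ 3·y^(-1.5), so MRS = (1/3)·(y/x)^(1.5) = P_x/P_y.
Solve for the ratio: y/x = [3·P_x/P_y]^(2/3).
Substitute y = (y/x)·x into the budget: x* = M/(P_x + P_y·(y/x)).
Numerically y/x = 3.542195, so x* = 51/(10 + 4.5·3.542195) = 1.9661 and y* = 3.542195·1.9661 = 6.9643.
At M' = 76.5: y* = 10.4464. Change: 10.4464 − 6.9643 = 3.4821.

Δy* = 3.4821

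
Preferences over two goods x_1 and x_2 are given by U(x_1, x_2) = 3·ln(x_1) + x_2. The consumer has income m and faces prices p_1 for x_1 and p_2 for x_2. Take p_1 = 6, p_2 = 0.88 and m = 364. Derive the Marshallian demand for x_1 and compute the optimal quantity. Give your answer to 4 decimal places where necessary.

At the given prices: x_1* = 3·0.88/6 = 0.44.

x_1* = 0.44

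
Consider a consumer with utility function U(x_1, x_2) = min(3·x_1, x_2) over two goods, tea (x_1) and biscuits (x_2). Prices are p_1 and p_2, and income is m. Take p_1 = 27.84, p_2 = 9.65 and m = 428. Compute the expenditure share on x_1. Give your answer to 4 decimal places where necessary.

share on x_1 = 0.4902

With perfect complements, no substitution: consume in ratio x_1:x_2 = 1:3.
Budget: p_1·x_1 + p_2·3·x_1 = m, so (p_1 + 3·p_2)·x_1 = m.
Demand: x_1*(p_1,p_2,m) = m/(p_1 + 3·p_2), x_2* = 3·m/(p_1 + 3·p_2).
Here 27.84 + 3·9.65 = 56.79, giving x_1* = 7.5365 and x_2* = 22.6096.
Expenditure on x_1: 27.84·7.5365 = 209.8172; share = 0.4902.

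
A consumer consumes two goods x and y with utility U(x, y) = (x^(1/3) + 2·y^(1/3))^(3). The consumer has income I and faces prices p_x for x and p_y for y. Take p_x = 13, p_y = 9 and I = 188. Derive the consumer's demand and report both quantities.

x* = 3.2872, y* = 16.1407

MU_x ∝ x^(-2/3), MU_y ∝ 2·y^(-2/3), so MRS = (1/2)·(y/x)^(2/3) = p_x/p_y.
Solve for the ratio: y/x = [2·p_x/p_y]^(1.5).
With the ratio pinned down, the budget gives x* = I/(p_x + p_y·(y/x)) and y* = (y/x)·x*.
Numerically y/x = 4.910167, so x* = 188/(13 + 9·4.910167) = 3.2872 and y* = 4.910167·3.2872 = 16.1407.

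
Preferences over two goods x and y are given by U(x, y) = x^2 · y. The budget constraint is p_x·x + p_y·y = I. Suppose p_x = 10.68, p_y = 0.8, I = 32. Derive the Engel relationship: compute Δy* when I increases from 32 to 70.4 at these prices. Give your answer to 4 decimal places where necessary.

The MRS is 2·y/x. Set MRS = p_x/p_y.
Rearranging, p_y·y = (1/2)·p_x·x. Substituting into the budget gives p_x·x·(1 + (1/2)) = I.
Demand: x*(p_x,p_y,I) = 2/3·I/p_x and y* = 1/3·I/p_y.
At p_x=10.68, p_y=0.8, I=32: y* = 1/3·32/0.8 = 13.3333.
At I' = 70.4: y* = 29.3333. Change: 29.3333 − 13.3333 = 16.

Δy* = 16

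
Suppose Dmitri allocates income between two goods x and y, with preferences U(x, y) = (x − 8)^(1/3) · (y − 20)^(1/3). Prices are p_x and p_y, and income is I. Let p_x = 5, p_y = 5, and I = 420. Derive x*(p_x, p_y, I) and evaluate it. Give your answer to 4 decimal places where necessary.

x* = 36

Let x' = x−8, y' = y−20. MRS = y'/x' = p_x/p_y.
Substituting into the budget: x* = 8 + 0.5·(I − 8·p_x − 20·p_y)/p_x, and y* = 20 + 0.5·(…)/p_y.
Discretionary income = 420 − 8·5 − 20·5 = 280; x* = 8 + 0.5·280/5 = 36.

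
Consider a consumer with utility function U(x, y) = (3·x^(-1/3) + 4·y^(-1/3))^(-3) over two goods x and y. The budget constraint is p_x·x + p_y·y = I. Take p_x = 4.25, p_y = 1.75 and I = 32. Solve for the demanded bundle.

MRS = MU_x/MU_y = (3/4)·(y/x)^(4/3). Set equal to p_x/p_y.
Hence y/x = ((4/3)·p_x/p_y)^(1/(4/3)), i.e. raised to the 0.75 power.
Substitute y = (y/x)·x into the budget: x* = I/(p_x + p_y·(y/x)).
Numerically y/x = 2.413889, so x* = 32/(4.25 + 1.75·2.413889) = 3.7761 and y* = 2.413889·3.7761 = 9.1151.

x* = 3.7761, y* = 9.1151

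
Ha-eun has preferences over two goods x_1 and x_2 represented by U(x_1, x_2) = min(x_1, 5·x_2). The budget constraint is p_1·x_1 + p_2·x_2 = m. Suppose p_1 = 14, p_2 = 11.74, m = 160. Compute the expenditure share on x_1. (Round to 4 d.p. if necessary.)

share on x_1 = 0.8564

Leontief preferences: the optimum is at the kink where x_1/5 = x_2/1, i.e. x_2 = (1/5)·x_1.
Budget: p_1·x_1 + p_2·(1/5)·x_1 = m, so (5·p_1 + p_2)·x_1 = 5·m.
Demand: x_1*(p_1,p_2,m) = 5·m/(5·p_1 + p_2), x_2* = m/(5·p_1 + p_2).
Here 5·14 + 11.74 = 81.74, giving x_1* = 9.7871 and x_2* = 1.9574.
Expenditure on x_1: 14·9.7871 = 137.0198; share = 0.8564.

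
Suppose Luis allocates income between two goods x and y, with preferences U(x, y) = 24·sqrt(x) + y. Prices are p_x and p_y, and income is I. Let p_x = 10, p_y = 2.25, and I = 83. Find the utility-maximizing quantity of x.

x* = 7.29

MU_x = 12/√x, MU_y = 1. Tangency: 12/√x = p_x/p_y.
Solve: √x = 12·p_y/p_x, so x*(p_x,p_y) = (12·p_y/p_x)², and y* = (I − p_x·x*)/p_y.
Plugging in: x* = (12·2.25/10)² = 7.29.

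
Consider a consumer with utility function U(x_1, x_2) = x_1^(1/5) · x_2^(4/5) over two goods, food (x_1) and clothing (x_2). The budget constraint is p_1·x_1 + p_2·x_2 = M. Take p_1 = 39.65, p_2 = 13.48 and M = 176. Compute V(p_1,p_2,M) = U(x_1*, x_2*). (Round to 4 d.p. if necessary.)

Tangency: MRS = (1/4)·x_2/x_1 = p_1/p_2.
Rearranging, p_2·x_2 = 4·p_1·x_1. Substituting into the budget gives p_1·x_1·(1 + 4) = M.
Demand: x_1*(p_1,p_2,M) = 0.2·M/p_1 and x_2* = 0.8·M/p_2.
At p_1=39.65, p_2=13.48, M=176: x_1* = 0.2·176/39.65 = 0.8878, x_2* = 10.4451.
Utility at the optimum: U(0.8878, 10.4451) = 6.3796.

V = 6.3796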